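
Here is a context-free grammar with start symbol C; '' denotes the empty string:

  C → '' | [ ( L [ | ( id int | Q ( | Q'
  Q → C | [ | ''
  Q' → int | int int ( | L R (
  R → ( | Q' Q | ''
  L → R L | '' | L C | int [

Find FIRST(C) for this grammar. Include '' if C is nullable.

{ (, [, int, '' }

C → '' contributes ''.
C → [ ( L [ contributes {[}.
C → ( id int contributes {(}.
From C → Q (: Q nullable, take FIRST(Q) ∪ {(} = { (, [, int }.
From C → Q': add FIRST(Q') = { (, [, int }.
Union: FIRST(C) = { (, [, int, '' }.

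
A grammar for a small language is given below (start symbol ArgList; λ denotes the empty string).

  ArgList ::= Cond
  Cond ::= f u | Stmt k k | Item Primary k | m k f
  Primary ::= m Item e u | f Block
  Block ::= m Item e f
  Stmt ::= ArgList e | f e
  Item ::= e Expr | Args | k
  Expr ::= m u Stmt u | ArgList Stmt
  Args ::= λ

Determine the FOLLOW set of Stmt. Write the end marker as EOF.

{ e, f, k, m, u }

In Cond ::= Stmt k k: add FIRST(k k) = { k }.
In Expr ::= m u Stmt u: add FIRST(u) = { u }.
In Expr ::= ArgList Stmt: Stmt is at the end, add FOLLOW(Expr) = { e, f, m }.
Union: FOLLOW(Stmt) = { e, f, k, m, u }.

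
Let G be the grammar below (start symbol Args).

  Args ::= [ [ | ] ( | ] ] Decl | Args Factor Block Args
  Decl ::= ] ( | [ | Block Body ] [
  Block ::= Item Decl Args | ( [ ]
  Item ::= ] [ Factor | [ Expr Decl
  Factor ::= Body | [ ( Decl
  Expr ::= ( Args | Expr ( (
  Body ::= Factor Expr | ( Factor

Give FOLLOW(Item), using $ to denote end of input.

In Block ::= Item Decl Args: add FIRST(Decl Args) = { (, [, ] }.
Union: FOLLOW(Item) = { (, [, ] }.

{ (, [, ] }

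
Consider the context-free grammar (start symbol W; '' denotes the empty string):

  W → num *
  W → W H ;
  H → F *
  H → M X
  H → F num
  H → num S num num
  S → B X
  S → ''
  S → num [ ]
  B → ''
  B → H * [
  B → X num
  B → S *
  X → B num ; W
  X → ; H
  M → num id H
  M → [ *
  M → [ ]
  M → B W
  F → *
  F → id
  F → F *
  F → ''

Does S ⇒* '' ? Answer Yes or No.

S has an ''-production, so S ⇒ ''.

Yes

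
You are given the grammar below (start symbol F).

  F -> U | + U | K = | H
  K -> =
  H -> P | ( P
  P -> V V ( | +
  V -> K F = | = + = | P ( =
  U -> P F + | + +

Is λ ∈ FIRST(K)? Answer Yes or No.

No

No nonterminal in this grammar is nullable.
No production of K has an RHS whose symbols are all nullable, so K is not nullable.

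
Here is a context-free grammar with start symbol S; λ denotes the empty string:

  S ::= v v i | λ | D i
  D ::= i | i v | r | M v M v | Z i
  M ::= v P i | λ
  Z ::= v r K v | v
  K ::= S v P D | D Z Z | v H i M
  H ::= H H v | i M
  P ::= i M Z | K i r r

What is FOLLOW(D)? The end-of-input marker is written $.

{ i, v }

In S ::= D i: add FIRST(i) = { i }.
In K ::= S v P D: D is at the end, add FOLLOW(K) = { i, v }.
In K ::= D Z Z: add FIRST(Z Z) = { v }.
Union: FOLLOW(D) = { i, v }.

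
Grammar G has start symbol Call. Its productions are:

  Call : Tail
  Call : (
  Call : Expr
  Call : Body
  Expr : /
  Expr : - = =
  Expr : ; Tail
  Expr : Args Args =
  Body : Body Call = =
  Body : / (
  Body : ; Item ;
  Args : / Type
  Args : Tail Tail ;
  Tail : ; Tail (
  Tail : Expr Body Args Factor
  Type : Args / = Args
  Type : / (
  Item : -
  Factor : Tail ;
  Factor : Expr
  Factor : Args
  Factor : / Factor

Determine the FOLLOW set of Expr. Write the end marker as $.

In Call : Expr: Expr is at the end, add FOLLOW(Call) = { $, = }.
In Tail : Expr Body Args Factor: add FIRST(Body Args Factor) = { /, ; }.
In Factor : Expr: Expr is at the end, add FOLLOW(Factor) = { $, (, -, /, ;, = }.
Union: FOLLOW(Expr) = { $, (, -, /, ;, = }.

{ $, (, -, /, ;, = }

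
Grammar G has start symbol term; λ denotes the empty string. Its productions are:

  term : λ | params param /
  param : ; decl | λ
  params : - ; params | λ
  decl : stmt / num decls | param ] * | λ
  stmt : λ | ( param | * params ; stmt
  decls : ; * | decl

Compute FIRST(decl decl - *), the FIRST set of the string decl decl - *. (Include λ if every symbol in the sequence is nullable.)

{ (, *, -, /, ;, ] }

Add FIRST(decl)\{λ} = { (, *, /, ;, ] }; decl is nullable, continue.
Add FIRST(decl)\{λ} = { (, *, /, ;, ] }; decl is nullable, continue.
- is a terminal; add {-} and stop.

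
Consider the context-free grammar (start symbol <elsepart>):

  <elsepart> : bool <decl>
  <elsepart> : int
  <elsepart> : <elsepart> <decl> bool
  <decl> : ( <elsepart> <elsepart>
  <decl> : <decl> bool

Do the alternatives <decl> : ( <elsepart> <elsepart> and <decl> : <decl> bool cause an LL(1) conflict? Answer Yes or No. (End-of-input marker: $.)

FIRST(( <elsepart> <elsepart>) = { ( } and FIRST(<decl> bool) = { ( }.
Both contain (, so the two alternatives are not disjoint — LL(1) conflict.

Yes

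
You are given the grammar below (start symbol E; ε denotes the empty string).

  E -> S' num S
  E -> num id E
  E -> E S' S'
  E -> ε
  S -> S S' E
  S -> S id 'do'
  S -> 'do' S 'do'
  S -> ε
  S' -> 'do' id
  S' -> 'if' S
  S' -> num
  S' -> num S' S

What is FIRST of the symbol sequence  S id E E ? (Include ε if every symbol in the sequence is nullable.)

Add FIRST(S)\{ε} = { 'do', 'if', id, num }; S is nullable, continue.
id is a terminal; add {id} and stop.

{ 'do', 'if', id, num }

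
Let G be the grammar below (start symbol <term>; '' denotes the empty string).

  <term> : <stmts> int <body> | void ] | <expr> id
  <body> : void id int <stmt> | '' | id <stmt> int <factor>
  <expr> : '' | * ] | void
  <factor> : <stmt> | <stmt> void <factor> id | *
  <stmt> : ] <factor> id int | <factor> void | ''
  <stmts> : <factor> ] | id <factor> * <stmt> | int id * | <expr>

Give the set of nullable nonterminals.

{ <body>, <expr>, <factor>, <stmt>, <stmts> }

Directly nullable (have an ''-production): <body>, <expr>, <stmt>.
<stmts> : <expr> with every symbol nullable, so <stmts> is nullable.
<factor> : <stmt> with every symbol nullable, so <factor> is nullable.
No other nonterminal has a production whose RHS symbols are all nullable.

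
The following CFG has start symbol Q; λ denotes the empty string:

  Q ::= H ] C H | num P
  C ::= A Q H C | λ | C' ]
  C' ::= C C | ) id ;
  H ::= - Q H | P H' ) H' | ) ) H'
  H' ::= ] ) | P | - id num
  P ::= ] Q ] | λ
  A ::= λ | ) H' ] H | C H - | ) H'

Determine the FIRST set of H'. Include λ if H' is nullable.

H' ::= ] ) contributes {]}.
From H' ::= P: add FIRST(P) = { ], λ } (including λ since P is nullable).
H' ::= - id num contributes {-}.
Union: FIRST(H') = { -, ], λ }.

{ -, ], λ }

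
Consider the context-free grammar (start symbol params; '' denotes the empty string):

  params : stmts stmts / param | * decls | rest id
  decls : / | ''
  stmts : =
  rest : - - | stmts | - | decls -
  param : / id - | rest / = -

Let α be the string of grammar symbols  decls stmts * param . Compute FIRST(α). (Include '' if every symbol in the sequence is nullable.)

Add FIRST(decls)\{''} = { / }; decls is nullable, continue.
Add FIRST(stmts) = { = }; stmts is not nullable, stop.

{ /, = }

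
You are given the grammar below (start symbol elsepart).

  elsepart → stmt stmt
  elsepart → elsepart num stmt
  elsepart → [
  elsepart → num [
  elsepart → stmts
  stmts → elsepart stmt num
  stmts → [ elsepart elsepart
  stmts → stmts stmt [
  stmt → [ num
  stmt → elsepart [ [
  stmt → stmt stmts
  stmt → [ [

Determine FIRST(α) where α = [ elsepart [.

{ [ }

[ is a terminal; add {[} and stop.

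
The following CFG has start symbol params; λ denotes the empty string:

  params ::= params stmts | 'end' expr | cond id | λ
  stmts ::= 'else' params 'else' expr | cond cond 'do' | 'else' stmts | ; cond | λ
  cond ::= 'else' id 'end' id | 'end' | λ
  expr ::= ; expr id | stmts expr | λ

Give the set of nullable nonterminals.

{ cond, expr, params, stmts }

Directly nullable (have an λ-production): params, stmts, cond, expr.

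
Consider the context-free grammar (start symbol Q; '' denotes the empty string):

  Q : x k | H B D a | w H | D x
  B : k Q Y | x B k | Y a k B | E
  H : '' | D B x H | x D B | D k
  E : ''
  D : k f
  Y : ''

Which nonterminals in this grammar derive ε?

{ B, E, H, Y }

Directly nullable (have an ''-production): H, E, Y.
B : E with every symbol nullable, so B is nullable.
No other nonterminal has a production whose RHS symbols are all nullable.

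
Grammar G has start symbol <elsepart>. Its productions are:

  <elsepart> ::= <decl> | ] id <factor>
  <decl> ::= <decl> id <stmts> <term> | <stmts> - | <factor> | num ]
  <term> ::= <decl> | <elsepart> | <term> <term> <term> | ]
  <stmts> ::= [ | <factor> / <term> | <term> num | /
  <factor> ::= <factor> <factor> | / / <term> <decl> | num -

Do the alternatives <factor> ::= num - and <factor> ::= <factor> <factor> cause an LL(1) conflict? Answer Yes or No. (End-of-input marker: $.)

Yes

FIRST(num -) = { num } and FIRST(<factor> <factor>) = { /, num }.
Both contain num, so the two alternatives are not disjoint — LL(1) conflict.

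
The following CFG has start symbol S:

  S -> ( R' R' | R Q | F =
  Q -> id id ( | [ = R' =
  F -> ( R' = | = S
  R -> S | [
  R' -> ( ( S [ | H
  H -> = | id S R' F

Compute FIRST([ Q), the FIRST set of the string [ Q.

[ is a terminal; add {[} and stop.

{ [ }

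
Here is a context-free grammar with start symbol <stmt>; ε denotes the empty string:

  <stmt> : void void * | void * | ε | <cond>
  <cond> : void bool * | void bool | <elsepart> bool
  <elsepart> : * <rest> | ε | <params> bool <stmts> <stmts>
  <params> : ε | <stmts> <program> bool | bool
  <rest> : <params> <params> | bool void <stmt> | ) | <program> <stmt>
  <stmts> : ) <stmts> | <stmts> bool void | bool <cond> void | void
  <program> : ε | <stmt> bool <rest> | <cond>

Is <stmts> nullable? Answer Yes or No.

Nullable nonterminals: <elsepart>, <params>, <program>, <rest>, <stmt>.
No production of <stmts> has an RHS whose symbols are all nullable, so <stmts> is not nullable.

No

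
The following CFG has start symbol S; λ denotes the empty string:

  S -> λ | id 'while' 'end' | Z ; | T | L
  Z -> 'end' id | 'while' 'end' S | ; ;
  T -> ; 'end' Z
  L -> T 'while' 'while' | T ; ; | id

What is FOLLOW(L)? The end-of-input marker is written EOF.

In S -> L: L is at the end, add FOLLOW(S) = { EOF, 'while', ; }.
Union: FOLLOW(L) = { EOF, 'while', ; }.

{ EOF, 'while', ; }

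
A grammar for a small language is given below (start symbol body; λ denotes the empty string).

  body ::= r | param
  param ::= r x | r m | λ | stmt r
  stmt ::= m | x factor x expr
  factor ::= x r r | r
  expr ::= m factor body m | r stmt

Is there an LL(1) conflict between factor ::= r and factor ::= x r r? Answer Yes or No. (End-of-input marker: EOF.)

No

FIRST(r) = { r } and FIRST(x r r) = { x }.
The FIRST sets are disjoint and neither alternative is nullable — no conflict.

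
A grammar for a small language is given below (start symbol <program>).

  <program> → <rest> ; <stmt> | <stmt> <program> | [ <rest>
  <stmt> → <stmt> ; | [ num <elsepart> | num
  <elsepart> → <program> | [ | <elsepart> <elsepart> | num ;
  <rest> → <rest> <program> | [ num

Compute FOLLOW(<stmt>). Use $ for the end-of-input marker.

{ $, ;, [, num }

In <program> → <rest> ; <stmt>: <stmt> is at the end, add FOLLOW(<program>) = { $, ;, [, num }.
In <program> → <stmt> <program>: add FIRST(<program>) = { [, num }.
In <stmt> → <stmt> ;: add FIRST(;) = { ; }.
Union: FOLLOW(<stmt>) = { $, ;, [, num }.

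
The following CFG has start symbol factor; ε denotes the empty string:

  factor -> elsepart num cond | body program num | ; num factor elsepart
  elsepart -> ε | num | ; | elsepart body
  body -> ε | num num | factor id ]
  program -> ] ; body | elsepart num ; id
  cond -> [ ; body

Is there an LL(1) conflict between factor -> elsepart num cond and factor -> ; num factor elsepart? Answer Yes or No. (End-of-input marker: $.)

Yes

FIRST(elsepart num cond) = { ;, ], num } and FIRST(; num factor elsepart) = { ; }.
Both contain ;, so the two alternatives are not disjoint — LL(1) conflict.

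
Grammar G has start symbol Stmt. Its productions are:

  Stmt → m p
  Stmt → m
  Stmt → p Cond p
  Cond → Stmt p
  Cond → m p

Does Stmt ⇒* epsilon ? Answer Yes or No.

No

No nonterminal in this grammar is nullable.
No production of Stmt has an RHS whose symbols are all nullable, so Stmt is not nullable.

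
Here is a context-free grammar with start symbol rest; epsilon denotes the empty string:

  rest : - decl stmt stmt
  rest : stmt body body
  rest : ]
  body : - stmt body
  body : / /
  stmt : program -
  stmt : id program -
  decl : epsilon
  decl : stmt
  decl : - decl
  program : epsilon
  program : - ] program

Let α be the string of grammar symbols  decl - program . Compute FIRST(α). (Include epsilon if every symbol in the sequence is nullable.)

{ -, id }

Add FIRST(decl)\{epsilon} = { -, id }; decl is nullable, continue.
- is a terminal; add {-} and stop.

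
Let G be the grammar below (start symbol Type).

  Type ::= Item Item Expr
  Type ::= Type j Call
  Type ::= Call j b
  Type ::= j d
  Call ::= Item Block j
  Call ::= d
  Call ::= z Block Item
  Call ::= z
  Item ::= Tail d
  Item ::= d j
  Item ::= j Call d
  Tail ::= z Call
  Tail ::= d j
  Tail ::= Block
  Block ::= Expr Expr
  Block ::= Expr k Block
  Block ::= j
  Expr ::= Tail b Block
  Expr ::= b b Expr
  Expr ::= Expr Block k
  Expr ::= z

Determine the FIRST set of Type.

{ b, d, j, z }

From Type ::= Item Item Expr: add FIRST(Item) = { b, d, j, z }.
From Type ::= Type j Call: add FIRST(Type) = { b, d, j, z }.
From Type ::= Call j b: add FIRST(Call) = { b, d, j, z }.
Type ::= j d contributes {j}.
Union: FIRST(Type) = { b, d, j, z }.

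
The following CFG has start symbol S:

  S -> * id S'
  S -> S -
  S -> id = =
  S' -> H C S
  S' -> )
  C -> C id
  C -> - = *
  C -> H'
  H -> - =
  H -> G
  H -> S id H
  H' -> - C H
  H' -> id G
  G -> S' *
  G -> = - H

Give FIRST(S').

{ ), *, -, =, id }

From S' -> H C S: add FIRST(H) = { ), *, -, =, id }.
S' -> ) contributes {)}.
Union: FIRST(S') = { ), *, -, =, id }.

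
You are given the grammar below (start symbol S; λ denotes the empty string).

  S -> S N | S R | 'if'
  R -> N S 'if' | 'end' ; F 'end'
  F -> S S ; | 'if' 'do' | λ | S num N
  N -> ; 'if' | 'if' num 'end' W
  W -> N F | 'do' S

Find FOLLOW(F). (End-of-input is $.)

In R -> 'end' ; F 'end': add FIRST('end') = { 'end' }.
In W -> N F: F is at the end, add FOLLOW(W) = { $, 'end', 'if', ;, num }.
Union: FOLLOW(F) = { $, 'end', 'if', ;, num }.

{ $, 'end', 'if', ;, num }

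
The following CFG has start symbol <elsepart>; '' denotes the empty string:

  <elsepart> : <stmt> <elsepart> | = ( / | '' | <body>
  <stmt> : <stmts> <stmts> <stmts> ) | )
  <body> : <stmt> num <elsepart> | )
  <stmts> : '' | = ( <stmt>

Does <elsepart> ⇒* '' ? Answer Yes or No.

Yes

<elsepart> has an ''-production, so <elsepart> ⇒ ''.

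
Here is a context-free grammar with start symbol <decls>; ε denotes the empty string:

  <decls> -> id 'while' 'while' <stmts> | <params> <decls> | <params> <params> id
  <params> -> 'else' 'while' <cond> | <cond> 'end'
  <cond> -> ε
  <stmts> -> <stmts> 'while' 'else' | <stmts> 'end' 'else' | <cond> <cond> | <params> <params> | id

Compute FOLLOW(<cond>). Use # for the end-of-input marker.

In <params> -> 'else' 'while' <cond>: <cond> is at the end, add FOLLOW(<params>) = { #, 'else', 'end', 'while', id }.
In <params> -> <cond> 'end': add FIRST('end') = { 'end' }.
In <stmts> -> <cond> <cond>: add FIRST(<cond>)\{ε} = {  }.
  Since <cond> is nullable, also add FOLLOW(<stmts>) = { #, 'end', 'while' }.
In <stmts> -> <cond> <cond>: <cond> is at the end, add FOLLOW(<stmts>) = { #, 'end', 'while' }.
Union: FOLLOW(<cond>) = { #, 'else', 'end', 'while', id }.

{ #, 'else', 'end', 'while', id }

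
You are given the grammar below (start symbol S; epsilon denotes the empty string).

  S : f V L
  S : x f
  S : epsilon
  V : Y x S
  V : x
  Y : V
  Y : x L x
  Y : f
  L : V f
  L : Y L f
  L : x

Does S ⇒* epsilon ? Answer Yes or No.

Yes

S has an epsilon-production, so S ⇒ epsilon.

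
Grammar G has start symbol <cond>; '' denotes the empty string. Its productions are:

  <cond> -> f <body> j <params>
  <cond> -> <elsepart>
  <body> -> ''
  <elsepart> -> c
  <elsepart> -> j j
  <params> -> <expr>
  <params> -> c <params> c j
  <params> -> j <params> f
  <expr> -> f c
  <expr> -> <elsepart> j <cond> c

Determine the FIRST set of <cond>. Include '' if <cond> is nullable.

<cond> -> f <body> j <params> contributes {f}.
From <cond> -> <elsepart>: add FIRST(<elsepart>) = { c, j }.
Union: FIRST(<cond>) = { c, f, j }.

{ c, f, j }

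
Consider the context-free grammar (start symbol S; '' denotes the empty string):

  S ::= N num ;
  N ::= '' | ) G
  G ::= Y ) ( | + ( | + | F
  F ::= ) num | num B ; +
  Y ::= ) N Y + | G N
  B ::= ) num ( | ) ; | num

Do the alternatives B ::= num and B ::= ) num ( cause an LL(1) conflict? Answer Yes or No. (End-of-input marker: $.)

No

FIRST(num) = { num } and FIRST() num () = { ) }.
The FIRST sets are disjoint and neither alternative is nullable — no conflict.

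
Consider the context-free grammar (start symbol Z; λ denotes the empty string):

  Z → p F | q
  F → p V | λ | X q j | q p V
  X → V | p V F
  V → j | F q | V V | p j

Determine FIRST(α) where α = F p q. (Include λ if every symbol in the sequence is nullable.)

{ j, p, q }

Add FIRST(F)\{λ} = { j, p, q }; F is nullable, continue.
p is a terminal; add {p} and stop.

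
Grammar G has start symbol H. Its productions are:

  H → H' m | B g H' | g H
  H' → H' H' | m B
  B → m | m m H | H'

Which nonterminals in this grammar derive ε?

No nonterminal has an empty production or an RHS whose symbols are all nullable.

{ } (none)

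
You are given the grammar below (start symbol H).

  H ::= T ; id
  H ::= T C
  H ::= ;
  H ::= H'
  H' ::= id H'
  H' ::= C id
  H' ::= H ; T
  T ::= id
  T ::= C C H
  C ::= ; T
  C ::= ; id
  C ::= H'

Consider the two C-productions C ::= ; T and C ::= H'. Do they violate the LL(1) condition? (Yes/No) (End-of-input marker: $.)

FIRST(; T) = { ; } and FIRST(H') = { ;, id }.
Both contain ;, so the two alternatives are not disjoint — LL(1) conflict.

Yes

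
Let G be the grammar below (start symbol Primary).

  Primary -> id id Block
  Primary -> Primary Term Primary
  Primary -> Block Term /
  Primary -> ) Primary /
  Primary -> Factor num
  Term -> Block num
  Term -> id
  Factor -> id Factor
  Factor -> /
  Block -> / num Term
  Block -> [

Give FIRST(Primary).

Primary -> id id Block contributes {id}.
From Primary -> Primary Term Primary: add FIRST(Primary) = { ), /, [, id }.
From Primary -> Block Term /: add FIRST(Block) = { /, [ }.
Primary -> ) Primary / contributes {)}.
From Primary -> Factor num: add FIRST(Factor) = { /, id }.
Union: FIRST(Primary) = { ), /, [, id }.

{ ), /, [, id }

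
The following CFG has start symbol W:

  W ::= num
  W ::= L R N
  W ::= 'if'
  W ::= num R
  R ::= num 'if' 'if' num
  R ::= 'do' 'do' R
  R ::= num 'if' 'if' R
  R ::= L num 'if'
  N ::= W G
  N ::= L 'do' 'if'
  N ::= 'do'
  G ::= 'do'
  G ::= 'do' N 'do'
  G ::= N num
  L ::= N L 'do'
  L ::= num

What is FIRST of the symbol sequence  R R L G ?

{ 'do', 'if', num }

Add FIRST(R) = { 'do', 'if', num }; R is not nullable, stop.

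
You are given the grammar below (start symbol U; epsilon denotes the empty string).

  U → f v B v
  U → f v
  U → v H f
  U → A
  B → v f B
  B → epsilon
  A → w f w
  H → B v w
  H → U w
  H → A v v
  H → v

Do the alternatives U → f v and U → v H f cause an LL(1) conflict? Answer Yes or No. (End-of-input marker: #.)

No

FIRST(f v) = { f } and FIRST(v H f) = { v }.
The FIRST sets are disjoint and neither alternative is nullable — no conflict.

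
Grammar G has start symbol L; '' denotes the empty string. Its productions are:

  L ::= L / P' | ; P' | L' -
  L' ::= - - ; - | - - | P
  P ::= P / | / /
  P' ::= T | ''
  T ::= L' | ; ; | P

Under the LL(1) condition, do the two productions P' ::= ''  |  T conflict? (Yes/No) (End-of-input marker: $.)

Yes

FIRST('') = { '' } and FIRST(T) = { -, /, ; }.
The first alternative is nullable and FOLLOW(P') = { $, / } shares / with FIRST of the second — conflict.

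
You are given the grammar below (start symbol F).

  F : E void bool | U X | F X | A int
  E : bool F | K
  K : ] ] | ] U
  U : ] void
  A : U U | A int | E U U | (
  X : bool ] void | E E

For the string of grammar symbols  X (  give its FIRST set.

{ ], bool }

Add FIRST(X) = { ], bool }; X is not nullable, stop.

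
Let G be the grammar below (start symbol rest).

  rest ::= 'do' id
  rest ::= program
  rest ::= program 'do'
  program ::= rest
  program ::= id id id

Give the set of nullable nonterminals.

{ } (none)

No nonterminal has an empty production or an RHS whose symbols are all nullable.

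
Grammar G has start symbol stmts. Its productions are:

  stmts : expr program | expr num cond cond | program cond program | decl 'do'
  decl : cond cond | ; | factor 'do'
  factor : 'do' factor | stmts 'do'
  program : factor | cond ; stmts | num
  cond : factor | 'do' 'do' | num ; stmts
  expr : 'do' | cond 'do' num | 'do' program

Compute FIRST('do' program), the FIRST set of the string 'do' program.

{ 'do' }

'do' is a terminal; add {'do'} and stop.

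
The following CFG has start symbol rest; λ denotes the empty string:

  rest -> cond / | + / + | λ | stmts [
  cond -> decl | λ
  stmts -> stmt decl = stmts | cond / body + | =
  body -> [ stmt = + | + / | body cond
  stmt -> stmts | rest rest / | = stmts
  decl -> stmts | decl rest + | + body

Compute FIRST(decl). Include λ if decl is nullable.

{ +, /, = }

From decl -> stmts: add FIRST(stmts) = { +, /, = }.
From decl -> decl rest +: add FIRST(decl) = { +, /, = }.
decl -> + body contributes {+}.
Union: FIRST(decl) = { +, /, = }.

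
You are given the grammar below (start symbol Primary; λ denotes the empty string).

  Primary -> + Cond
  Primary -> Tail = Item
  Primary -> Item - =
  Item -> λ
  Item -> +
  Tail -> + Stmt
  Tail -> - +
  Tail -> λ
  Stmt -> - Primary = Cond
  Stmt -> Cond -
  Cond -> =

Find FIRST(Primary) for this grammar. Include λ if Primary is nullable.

Primary -> + Cond contributes {+}.
From Primary -> Tail = Item: Tail nullable, take FIRST(Tail) ∪ {=} = { +, -, = }.
From Primary -> Item - =: Item nullable, take FIRST(Item) ∪ {-} = { +, - }.
Union: FIRST(Primary) = { +, -, = }.

{ +, -, = }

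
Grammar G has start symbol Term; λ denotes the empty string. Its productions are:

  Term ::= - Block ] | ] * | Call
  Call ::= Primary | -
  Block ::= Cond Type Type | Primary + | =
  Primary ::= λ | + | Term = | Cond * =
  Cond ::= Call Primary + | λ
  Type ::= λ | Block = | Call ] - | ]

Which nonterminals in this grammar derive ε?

Directly nullable (have an λ-production): Primary, Cond, Type.
Block ::= Cond Type Type with every symbol nullable, so Block is nullable.
Call ::= Primary with every symbol nullable, so Call is nullable.
Term ::= Call with every symbol nullable, so Term is nullable.

{ Block, Call, Cond, Primary, Term, Type }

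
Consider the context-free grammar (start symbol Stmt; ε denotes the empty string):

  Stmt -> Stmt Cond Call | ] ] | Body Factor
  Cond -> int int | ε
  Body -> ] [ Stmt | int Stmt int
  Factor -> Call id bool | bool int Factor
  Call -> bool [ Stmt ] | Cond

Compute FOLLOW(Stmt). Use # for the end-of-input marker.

Stmt is the start symbol, so # ∈ FOLLOW(Stmt).
In Stmt -> Stmt Cond Call: add FIRST(Cond Call)\{ε} = { bool, int }.
  Since Cond Call is nullable, also add FOLLOW(Stmt) = { #, ], bool, id, int }.
In Body -> ] [ Stmt: Stmt is at the end, add FOLLOW(Body) = { bool, id, int }.
In Body -> int Stmt int: add FIRST(int) = { int }.
In Call -> bool [ Stmt ]: add FIRST(]) = { ] }.
Union: FOLLOW(Stmt) = { #, ], bool, id, int }.

{ #, ], bool, id, int }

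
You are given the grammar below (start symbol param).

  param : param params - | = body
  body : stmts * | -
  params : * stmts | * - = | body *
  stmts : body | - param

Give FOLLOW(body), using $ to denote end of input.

{ $, *, - }

In param : = body: body is at the end, add FOLLOW(param) = { $, *, - }.
In params : body *: add FIRST(*) = { * }.
In stmts : body: body is at the end, add FOLLOW(stmts) = { *, - }.
Union: FOLLOW(body) = { $, *, - }.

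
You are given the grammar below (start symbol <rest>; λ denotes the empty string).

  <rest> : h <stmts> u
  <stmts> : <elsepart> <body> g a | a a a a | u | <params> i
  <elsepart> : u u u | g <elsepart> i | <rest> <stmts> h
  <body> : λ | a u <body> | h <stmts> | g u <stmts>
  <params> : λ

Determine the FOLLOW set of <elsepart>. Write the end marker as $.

In <stmts> : <elsepart> <body> g a: add FIRST(<body> g a) = { a, g, h }.
In <elsepart> : g <elsepart> i: add FIRST(i) = { i }.
Union: FOLLOW(<elsepart>) = { a, g, h, i }.

{ a, g, h, i }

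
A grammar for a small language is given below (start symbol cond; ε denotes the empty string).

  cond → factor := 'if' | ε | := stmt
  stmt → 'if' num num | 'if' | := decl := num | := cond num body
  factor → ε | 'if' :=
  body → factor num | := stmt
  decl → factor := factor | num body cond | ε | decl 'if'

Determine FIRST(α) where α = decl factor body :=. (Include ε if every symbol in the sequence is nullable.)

Add FIRST(decl)\{ε} = { 'if', :=, num }; decl is nullable, continue.
Add FIRST(factor)\{ε} = { 'if' }; factor is nullable, continue.
Add FIRST(body) = { 'if', :=, num }; body is not nullable, stop.

{ 'if', :=, num }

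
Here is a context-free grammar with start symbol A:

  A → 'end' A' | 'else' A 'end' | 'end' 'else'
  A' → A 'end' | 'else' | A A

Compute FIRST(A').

From A' → A 'end': add FIRST(A) = { 'else', 'end' }.
A' → 'else' contributes {'else'}.
From A' → A A: add FIRST(A) = { 'else', 'end' }.
Union: FIRST(A') = { 'else', 'end' }.

{ 'else', 'end' }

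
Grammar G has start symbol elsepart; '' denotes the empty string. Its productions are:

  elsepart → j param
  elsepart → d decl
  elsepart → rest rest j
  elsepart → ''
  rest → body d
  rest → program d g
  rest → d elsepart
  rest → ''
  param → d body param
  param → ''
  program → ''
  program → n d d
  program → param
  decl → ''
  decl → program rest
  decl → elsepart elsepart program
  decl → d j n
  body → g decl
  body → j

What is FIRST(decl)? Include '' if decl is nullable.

{ d, g, j, n, '' }

decl → '' contributes ''.
From decl → program rest: program, rest nullable, take FIRST(program) ∪ FIRST(rest) = { d, g, j, n }; also '' since the whole RHS is nullable.
From decl → elsepart elsepart program: elsepart, elsepart, program nullable, take FIRST(elsepart) ∪ FIRST(elsepart) ∪ FIRST(program) = { d, g, j, n }; also '' since the whole RHS is nullable.
decl → d j n contributes {d}.
Union: FIRST(decl) = { d, g, j, n, '' }.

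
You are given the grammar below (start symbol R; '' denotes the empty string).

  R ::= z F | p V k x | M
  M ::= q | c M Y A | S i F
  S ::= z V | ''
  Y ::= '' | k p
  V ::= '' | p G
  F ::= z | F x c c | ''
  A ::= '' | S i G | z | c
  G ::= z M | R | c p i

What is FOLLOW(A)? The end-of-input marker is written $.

{ $, c, i, k, z }

In M ::= c M Y A: A is at the end, add FOLLOW(M) = { $, c, i, k, z }.
Union: FOLLOW(A) = { $, c, i, k, z }.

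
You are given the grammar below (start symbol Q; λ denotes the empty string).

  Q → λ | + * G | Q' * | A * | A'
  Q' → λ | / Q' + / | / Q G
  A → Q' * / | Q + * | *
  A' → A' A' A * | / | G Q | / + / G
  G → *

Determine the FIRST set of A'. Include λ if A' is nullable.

From A' → A' A' A *: add FIRST(A') = { *, / }.
A' → / contributes {/}.
From A' → G Q: add FIRST(G) = { * }.
A' → / + / G contributes {/}.
Union: FIRST(A') = { *, / }.

{ *, / }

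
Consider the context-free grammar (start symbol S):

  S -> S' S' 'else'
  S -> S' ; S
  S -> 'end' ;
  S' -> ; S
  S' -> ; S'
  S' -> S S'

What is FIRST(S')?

S' -> ; S contributes {;}.
S' -> ; S' contributes {;}.
From S' -> S S': add FIRST(S) = { 'end', ; }.
Union: FIRST(S') = { 'end', ; }.

{ 'end', ; }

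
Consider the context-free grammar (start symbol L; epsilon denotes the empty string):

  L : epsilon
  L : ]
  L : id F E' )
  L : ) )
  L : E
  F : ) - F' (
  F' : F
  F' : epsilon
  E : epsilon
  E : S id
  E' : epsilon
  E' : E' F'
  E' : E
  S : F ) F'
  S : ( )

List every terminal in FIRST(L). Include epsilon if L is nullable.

L : epsilon contributes epsilon.
L : ] contributes {]}.
L : id F E' ) contributes {id}.
L : ) ) contributes {)}.
From L : E: add FIRST(E) = { (, ), epsilon } (including epsilon since E is nullable).
Union: FIRST(L) = { (, ), ], id, epsilon }.

{ (, ), ], id, epsilon }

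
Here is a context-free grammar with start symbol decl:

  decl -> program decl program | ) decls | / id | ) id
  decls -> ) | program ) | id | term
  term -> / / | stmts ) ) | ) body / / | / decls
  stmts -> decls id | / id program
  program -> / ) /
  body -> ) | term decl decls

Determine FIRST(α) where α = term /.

{ ), /, id }

Add FIRST(term) = { ), /, id }; term is not nullable, stop.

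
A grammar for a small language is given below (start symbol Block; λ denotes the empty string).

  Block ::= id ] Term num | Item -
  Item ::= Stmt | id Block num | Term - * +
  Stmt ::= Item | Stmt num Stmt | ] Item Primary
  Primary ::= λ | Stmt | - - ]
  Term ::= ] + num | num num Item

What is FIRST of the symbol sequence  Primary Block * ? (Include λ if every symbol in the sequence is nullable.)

Add FIRST(Primary)\{λ} = { -, ], id, num }; Primary is nullable, continue.
Add FIRST(Block) = { ], id, num }; Block is not nullable, stop.

{ -, ], id, num }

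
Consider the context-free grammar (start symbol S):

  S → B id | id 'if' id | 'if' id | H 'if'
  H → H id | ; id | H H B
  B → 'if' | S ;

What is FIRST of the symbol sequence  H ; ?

{ ; }

Add FIRST(H) = { ; }; H is not nullable, stop.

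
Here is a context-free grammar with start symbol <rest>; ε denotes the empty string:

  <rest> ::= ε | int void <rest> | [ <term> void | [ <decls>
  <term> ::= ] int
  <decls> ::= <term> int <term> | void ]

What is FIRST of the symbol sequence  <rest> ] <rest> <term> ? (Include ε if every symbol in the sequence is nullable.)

Add FIRST(<rest>)\{ε} = { [, int }; <rest> is nullable, continue.
] is a terminal; add {]} and stop.

{ [, ], int }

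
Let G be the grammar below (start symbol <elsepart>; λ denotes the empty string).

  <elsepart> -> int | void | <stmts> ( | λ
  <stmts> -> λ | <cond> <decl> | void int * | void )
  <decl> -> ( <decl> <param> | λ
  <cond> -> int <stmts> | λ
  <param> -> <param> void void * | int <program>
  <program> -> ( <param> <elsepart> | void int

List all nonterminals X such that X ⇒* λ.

{ <cond>, <decl>, <elsepart>, <stmts> }

Directly nullable (have an λ-production): <elsepart>, <stmts>, <decl>, <cond>.
No other nonterminal has a production whose RHS symbols are all nullable.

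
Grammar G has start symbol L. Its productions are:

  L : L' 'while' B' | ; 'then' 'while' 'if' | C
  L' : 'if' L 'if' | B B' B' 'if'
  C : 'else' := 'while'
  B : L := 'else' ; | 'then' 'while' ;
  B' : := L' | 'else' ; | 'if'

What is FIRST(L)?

From L : L' 'while' B': add FIRST(L') = { 'else', 'if', 'then', ; }.
L : ; 'then' 'while' 'if' contributes {;}.
From L : C: add FIRST(C) = { 'else' }.
Union: FIRST(L) = { 'else', 'if', 'then', ; }.

{ 'else', 'if', 'then', ; }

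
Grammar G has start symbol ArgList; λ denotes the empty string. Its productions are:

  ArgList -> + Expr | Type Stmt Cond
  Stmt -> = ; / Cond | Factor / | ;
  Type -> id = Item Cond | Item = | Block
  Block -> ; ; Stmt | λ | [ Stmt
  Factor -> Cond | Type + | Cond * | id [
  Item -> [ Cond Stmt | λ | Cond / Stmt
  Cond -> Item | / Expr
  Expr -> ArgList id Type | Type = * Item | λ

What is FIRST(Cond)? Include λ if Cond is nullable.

From Cond -> Item: add FIRST(Item) = { /, [, λ } (including λ since Item is nullable).
Cond -> / Expr contributes {/}.
Union: FIRST(Cond) = { /, [, λ }.

{ /, [, λ }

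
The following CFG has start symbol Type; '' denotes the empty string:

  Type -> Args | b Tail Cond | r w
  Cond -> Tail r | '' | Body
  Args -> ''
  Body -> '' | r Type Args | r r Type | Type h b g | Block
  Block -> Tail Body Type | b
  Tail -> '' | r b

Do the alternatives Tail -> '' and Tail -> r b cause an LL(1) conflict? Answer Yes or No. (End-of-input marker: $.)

Yes

FIRST('') = { '' } and FIRST(r b) = { r }.
The first alternative is nullable and FOLLOW(Tail) = { $, b, h, r } shares r with FIRST of the second — conflict.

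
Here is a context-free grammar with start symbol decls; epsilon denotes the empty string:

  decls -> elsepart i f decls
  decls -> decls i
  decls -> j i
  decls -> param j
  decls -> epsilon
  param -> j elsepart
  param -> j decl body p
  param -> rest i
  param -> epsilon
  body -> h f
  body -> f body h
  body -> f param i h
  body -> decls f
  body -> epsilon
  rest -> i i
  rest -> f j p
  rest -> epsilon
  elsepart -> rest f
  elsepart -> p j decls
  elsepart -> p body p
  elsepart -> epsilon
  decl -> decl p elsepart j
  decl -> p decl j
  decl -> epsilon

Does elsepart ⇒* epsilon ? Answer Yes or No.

elsepart has an epsilon-production, so elsepart ⇒ epsilon.

Yes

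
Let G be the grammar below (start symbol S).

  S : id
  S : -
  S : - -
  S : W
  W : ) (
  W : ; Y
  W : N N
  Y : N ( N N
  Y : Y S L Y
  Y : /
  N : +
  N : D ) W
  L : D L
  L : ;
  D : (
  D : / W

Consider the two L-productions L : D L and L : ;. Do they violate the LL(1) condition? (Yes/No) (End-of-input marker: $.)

No

FIRST(D L) = { (, / } and FIRST(;) = { ; }.
The FIRST sets are disjoint and neither alternative is nullable — no conflict.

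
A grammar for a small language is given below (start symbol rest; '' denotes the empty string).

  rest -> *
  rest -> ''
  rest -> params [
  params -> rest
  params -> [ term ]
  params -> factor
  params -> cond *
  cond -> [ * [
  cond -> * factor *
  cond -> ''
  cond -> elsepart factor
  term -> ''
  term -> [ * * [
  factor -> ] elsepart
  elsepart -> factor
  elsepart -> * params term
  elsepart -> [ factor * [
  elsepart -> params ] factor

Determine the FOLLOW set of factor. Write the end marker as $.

In params -> factor: factor is at the end, add FOLLOW(params) = { *, [, ] }.
In cond -> * factor *: add FIRST(*) = { * }.
In cond -> elsepart factor: factor is at the end, add FOLLOW(cond) = { * }.
In elsepart -> factor: factor is at the end, add FOLLOW(elsepart) = { *, [, ] }.
In elsepart -> [ factor * [: add FIRST(* [) = { * }.
In elsepart -> params ] factor: factor is at the end, add FOLLOW(elsepart) = { *, [, ] }.
Union: FOLLOW(factor) = { *, [, ] }.

{ *, [, ] }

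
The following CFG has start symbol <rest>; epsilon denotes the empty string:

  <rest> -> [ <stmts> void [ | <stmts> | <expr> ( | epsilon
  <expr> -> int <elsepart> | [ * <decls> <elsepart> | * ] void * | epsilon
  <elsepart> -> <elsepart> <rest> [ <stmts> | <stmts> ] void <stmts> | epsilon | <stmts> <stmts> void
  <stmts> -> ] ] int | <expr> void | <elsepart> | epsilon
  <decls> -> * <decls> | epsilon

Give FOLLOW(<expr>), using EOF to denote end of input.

In <rest> -> <expr> (: add FIRST(() = { ( }.
In <stmts> -> <expr> void: add FIRST(void) = { void }.
Union: FOLLOW(<expr>) = { (, void }.

{ (, void }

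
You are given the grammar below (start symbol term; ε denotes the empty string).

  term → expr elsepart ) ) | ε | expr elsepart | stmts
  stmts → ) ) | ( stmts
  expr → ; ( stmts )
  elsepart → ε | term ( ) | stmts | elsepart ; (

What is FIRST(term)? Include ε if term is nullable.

{ (, ), ;, ε }

From term → expr elsepart ) ): add FIRST(expr) = { ; }.
term → ε contributes ε.
From term → expr elsepart: add FIRST(expr) = { ; }.
From term → stmts: add FIRST(stmts) = { (, ) }.
Union: FIRST(term) = { (, ), ;, ε }.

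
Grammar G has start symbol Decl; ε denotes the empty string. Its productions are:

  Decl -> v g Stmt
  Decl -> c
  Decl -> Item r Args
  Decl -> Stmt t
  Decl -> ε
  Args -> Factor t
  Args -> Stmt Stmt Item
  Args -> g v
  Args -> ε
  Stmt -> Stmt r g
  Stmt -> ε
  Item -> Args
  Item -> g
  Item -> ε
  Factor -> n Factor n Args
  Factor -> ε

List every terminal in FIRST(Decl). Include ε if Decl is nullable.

{ c, g, n, r, t, v, ε }

Decl -> v g Stmt contributes {v}.
Decl -> c contributes {c}.
From Decl -> Item r Args: Item nullable, take FIRST(Item) ∪ {r} = { g, n, r, t }.
From Decl -> Stmt t: Stmt nullable, take FIRST(Stmt) ∪ {t} = { r, t }.
Decl -> ε contributes ε.
Union: FIRST(Decl) = { c, g, n, r, t, v, ε }.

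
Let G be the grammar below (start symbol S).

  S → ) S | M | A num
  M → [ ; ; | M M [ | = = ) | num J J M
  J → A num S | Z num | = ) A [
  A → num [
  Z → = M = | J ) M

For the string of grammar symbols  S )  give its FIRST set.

Add FIRST(S) = { ), =, [, num }; S is not nullable, stop.

{ ), =, [, num }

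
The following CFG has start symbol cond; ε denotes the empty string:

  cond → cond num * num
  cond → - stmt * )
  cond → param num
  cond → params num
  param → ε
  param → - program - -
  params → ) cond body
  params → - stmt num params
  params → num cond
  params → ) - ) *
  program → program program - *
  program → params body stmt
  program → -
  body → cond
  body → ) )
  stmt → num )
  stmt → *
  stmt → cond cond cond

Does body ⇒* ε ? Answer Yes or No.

Nullable nonterminals: param.
No production of body has an RHS whose symbols are all nullable, so body is not nullable.

No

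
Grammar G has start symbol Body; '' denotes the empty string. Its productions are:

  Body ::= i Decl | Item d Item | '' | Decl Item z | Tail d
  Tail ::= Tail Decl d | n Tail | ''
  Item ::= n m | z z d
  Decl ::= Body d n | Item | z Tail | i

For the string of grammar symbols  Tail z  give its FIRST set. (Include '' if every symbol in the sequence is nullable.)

{ d, i, n, z }

Add FIRST(Tail)\{''} = { d, i, n, z }; Tail is nullable, continue.
z is a terminal; add {z} and stop.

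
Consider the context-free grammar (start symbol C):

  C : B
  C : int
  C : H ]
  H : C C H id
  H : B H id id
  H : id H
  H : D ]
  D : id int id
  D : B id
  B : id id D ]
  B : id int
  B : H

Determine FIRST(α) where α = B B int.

Add FIRST(B) = { id, int }; B is not nullable, stop.

{ id, int }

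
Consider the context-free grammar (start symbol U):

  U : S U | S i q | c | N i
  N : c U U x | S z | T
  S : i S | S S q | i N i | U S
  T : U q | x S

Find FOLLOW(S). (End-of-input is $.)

{ c, i, q, x, z }

In U : S U: add FIRST(U) = { c, i, x }.
In U : S i q: add FIRST(i q) = { i }.
In N : S z: add FIRST(z) = { z }.
In S : i S: S is at the end, add FOLLOW(S) = { c, i, q, x, z }.
In S : S S q: add FIRST(S q) = { c, i, x }.
In S : S S q: add FIRST(q) = { q }.
In S : U S: S is at the end, add FOLLOW(S) = { c, i, q, x, z }.
In T : x S: S is at the end, add FOLLOW(T) = { i }.
Union: FOLLOW(S) = { c, i, q, x, z }.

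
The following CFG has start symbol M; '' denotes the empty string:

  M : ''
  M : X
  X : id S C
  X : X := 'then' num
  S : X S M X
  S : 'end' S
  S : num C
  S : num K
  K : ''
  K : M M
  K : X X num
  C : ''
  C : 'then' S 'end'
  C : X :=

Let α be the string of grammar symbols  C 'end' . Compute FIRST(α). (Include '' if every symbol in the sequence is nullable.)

Add FIRST(C)\{''} = { 'then', id }; C is nullable, continue.
'end' is a terminal; add {'end'} and stop.

{ 'end', 'then', id }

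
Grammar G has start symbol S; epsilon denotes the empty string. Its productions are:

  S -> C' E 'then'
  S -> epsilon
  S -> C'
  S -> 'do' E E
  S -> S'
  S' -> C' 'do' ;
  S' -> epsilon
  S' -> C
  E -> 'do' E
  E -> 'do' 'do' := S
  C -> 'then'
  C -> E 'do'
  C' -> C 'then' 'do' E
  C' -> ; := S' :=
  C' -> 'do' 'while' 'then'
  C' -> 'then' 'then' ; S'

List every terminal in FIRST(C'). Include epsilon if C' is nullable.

{ 'do', 'then', ; }

From C' -> C 'then' 'do' E: add FIRST(C) = { 'do', 'then' }.
C' -> ; := S' := contributes {;}.
C' -> 'do' 'while' 'then' contributes {'do'}.
C' -> 'then' 'then' ; S' contributes {'then'}.
Union: FIRST(C') = { 'do', 'then', ; }.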